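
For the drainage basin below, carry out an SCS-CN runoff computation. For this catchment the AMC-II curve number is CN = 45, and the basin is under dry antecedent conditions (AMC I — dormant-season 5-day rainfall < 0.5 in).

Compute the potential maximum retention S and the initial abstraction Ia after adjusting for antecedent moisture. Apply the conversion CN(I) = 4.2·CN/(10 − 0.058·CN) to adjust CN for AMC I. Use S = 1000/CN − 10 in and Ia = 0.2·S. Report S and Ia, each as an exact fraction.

S = 5500/189 in ≈ 29.101 in; Ia = 1100/189 in ≈ 5.820 in

Dry (AMC I): CN(I) = 4.2·45/(10 − 0.058·45) = 189/(739/100) = 18900/739 ≈ 25.575
Max retention: S = 1000/(18900/739) − 10 = 5500/189 in (≈ 29.101 in)
Initial abstraction Ia = S/5 = (5500/189)/5 = 1100/189 ≈ 5.820 in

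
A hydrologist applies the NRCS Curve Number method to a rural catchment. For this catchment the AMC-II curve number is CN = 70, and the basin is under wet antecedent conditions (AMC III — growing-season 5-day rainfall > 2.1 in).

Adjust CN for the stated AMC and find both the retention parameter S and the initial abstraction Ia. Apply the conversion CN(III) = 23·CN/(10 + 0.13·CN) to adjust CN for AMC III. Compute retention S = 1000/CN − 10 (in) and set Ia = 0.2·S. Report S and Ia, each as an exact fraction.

CN(III) from CN(II)=70: (23·70)/(10 + 0.13·70) = 16100/191 ≈ 84.293
S = 1000/(16100/191) − 10 = 300/161 in ≈ 1.863 in
Initial abstraction Ia = S/5 = (300/161)/5 = 60/161 ≈ 0.373 in

S = 300/161 in ≈ 1.863 in; Ia = 60/161 in ≈ 0.373 in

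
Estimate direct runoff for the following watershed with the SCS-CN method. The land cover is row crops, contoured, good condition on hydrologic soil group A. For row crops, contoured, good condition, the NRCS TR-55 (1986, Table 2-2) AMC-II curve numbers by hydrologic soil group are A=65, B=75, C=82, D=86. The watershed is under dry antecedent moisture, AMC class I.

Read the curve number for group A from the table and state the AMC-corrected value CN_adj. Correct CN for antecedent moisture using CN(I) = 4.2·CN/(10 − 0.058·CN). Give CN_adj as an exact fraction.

CN_adj = 3900/89 ≈ 43.820

NRCS table: row crops, contoured, good condition, soil group A → CN(II) = 65
Dry (AMC I): CN(I) = 4.2·65/(10 − 0.058·65) = 273/(623/100) = 3900/89 ≈ 43.820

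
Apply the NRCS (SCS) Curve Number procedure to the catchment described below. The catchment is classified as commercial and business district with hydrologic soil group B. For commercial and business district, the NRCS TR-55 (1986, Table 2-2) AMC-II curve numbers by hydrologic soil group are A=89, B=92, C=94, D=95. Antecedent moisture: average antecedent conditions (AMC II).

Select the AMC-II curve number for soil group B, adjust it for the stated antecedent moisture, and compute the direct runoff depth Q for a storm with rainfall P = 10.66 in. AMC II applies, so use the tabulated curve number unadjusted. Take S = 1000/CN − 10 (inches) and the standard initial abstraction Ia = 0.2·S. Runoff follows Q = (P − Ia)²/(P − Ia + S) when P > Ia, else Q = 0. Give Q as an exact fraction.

NRCS table: commercial and business district, soil group B → CN(II) = 92
AMC II — tabulated CN = 92 applies directly.
Retention S: 1000/CN − 10 with CN=92.000 → S = 20/23 ≈ 0.870 in
Initial abstraction Ia = S/5 = (20/23)/5 = 4/23 ≈ 0.174 in
Excess rainfall: 10.660 − 0.174 = 10.486 in; P > Ia so Q > 0
Q = (12059/1150)²/((12059/1150) + 20/23) = (145419481/1322500)/(13059/1150) = 145419481/15017850 in ≈ 9.683 in

Q = 145419481/15017850 in ≈ 9.683 in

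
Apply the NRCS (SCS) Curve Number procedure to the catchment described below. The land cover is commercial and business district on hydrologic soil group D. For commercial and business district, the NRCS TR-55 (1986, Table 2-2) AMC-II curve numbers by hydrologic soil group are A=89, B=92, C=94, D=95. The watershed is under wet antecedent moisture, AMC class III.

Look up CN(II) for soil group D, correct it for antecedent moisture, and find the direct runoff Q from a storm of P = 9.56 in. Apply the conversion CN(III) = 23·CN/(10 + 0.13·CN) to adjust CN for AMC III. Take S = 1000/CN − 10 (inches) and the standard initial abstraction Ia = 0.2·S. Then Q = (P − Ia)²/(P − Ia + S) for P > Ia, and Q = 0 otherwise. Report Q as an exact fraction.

Q = 10804147249/1162889775 in ≈ 9.291 in

NRCS table: commercial and business district, soil group D → CN(II) = 95
CN(III) from CN(II)=95: (23·95)/(10 + 0.13·95) = 43700/447 ≈ 97.763
S = 1000/(43700/447) − 10 = 100/437 in ≈ 0.229 in
Ia = 0.2S: 0.2·0.229 = 0.046 in (exactly 20/437)
P − Ia = 9.560 − 0.046 = 103943/10925 ≈ 9.514 in (> 0, runoff occurs)
Q = (103943/10925)²/((103943/10925) + 100/437) = (10804147249/119355625)/(106443/10925) = 10804147249/1162889775 in ≈ 9.291 in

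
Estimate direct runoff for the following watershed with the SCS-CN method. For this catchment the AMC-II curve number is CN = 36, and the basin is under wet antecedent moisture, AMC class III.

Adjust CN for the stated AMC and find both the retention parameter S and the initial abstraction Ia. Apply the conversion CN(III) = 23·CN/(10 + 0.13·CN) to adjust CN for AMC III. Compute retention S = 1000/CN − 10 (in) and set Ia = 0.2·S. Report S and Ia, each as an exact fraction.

Wet (AMC III): CN(III) = 23·36/(10 + 0.13·36) = 828/(367/25) = 20700/367 ≈ 56.403
Retention S: 1000/CN − 10 with CN=56.403 → S = 1600/207 ≈ 7.729 in
Ia = 0.2·(1600/207) = 320/207 in ≈ 1.546 in

S = 1600/207 in ≈ 7.729 in; Ia = 320/207 in ≈ 1.546 in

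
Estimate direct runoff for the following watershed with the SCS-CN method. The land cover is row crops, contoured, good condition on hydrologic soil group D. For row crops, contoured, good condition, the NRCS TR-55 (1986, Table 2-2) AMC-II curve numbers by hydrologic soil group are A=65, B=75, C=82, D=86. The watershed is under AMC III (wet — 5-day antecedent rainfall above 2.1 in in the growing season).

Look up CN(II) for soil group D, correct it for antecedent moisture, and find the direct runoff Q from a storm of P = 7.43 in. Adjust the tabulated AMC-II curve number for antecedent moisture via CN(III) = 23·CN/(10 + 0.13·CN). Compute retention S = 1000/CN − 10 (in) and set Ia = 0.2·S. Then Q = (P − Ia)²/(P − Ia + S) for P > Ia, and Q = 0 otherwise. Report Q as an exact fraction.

Q = 519591563929/78212790300 in ≈ 6.643 in

NRCS table: row crops, contoured, good condition, soil group D → CN(II) = 86
CN(III) from CN(II)=86: (23·86)/(10 + 0.13·86) = 98900/1059 ≈ 93.390
S = 1000/(98900/1059) − 10 = 700/989 in ≈ 0.708 in
Initial abstraction Ia = S/5 = (700/989)/5 = 140/989 ≈ 0.142 in
P − Ia = 7.430 − 0.142 = 720827/98900 ≈ 7.288 in (> 0, runoff occurs)
Runoff Q = (P−Ia)²/(P−Ia+S) = (7.288)²/(7.288+0.708) = 519591563929/78212790300 ≈ 6.643 in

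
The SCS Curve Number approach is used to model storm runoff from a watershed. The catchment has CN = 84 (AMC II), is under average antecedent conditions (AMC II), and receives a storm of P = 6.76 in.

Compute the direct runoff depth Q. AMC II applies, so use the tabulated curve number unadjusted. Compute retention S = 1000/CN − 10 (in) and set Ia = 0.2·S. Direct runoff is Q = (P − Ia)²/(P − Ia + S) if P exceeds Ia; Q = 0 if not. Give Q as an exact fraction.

Q = 11215801/2283225 in ≈ 4.912 in

CN(II) = 84; AMC II needs no correction.
Retention S: 1000/CN − 10 with CN=84.000 → S = 40/21 ≈ 1.905 in
Initial abstraction Ia = S/5 = (40/21)/5 = 8/21 ≈ 0.381 in
Excess rainfall: 6.760 − 0.381 = 6.379 in; P > Ia so Q > 0
Runoff Q = (P−Ia)²/(P−Ia+S) = (6.379)²/(6.379+1.905) = 11215801/2283225 ≈ 4.912 in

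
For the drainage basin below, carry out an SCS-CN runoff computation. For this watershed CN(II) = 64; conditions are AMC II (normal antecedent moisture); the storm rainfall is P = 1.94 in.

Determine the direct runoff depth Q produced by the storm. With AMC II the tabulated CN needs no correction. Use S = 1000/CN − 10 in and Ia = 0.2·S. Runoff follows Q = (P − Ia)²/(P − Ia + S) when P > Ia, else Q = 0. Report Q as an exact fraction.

CN(II) = 64; AMC II needs no correction.
Retention S: 1000/CN − 10 with CN=64.000 → S = 45/8 ≈ 5.625 in
Ia = 0.2·(45/8) = 9/8 in ≈ 1.125 in
Excess rainfall: 1.940 − 1.125 = 0.815 in; P > Ia so Q > 0
Q = (163/200)²/((163/200) + 45/8) = (26569/40000)/(161/25) = 26569/257600 in ≈ 0.103 in

Q = 26569/257600 in ≈ 0.103 in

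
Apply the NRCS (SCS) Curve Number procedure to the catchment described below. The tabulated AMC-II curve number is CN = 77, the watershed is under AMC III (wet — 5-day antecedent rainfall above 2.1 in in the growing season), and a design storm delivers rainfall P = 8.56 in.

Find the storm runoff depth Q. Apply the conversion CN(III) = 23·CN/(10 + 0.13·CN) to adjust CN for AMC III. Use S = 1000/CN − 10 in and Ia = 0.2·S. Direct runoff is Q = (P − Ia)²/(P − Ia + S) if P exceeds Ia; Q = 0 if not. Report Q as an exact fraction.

Q = 127648242/17785075 in ≈ 7.177 in

Wet (AMC III): CN(III) = 23·77/(10 + 0.13·77) = 1771/(2001/100) = 7700/87 ≈ 88.506
Retention S: 1000/CN − 10 with CN=88.506 → S = 100/77 ≈ 1.299 in
Ia = 0.2S: 0.2·1.299 = 0.260 in (exactly 20/77)
Since P=8.560 > Ia=0.260: effective rainfall P−Ia = 15978/1925 in
Q: (15978/1925)² ÷ (18478/1925) = 127648242/17785075 in (≈ 7.177 in)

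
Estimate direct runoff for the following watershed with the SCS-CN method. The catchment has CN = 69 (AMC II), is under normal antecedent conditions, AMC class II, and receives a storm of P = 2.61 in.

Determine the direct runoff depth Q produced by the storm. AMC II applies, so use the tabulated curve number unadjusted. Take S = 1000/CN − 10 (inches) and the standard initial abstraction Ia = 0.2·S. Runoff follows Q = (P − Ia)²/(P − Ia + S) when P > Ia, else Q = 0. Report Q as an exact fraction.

Q = 139452481/295382100 in ≈ 0.472 in

AMC II — tabulated CN = 69 applies directly.
S = 1000/69 − 10 = 310/69 in ≈ 4.493 in
Ia = 0.2·(310/69) = 62/69 in ≈ 0.899 in
Excess rainfall: 2.610 − 0.899 = 1.711 in; P > Ia so Q > 0
Runoff Q = (P−Ia)²/(P−Ia+S) = (1.711)²/(1.711+4.493) = 139452481/295382100 ≈ 0.472 in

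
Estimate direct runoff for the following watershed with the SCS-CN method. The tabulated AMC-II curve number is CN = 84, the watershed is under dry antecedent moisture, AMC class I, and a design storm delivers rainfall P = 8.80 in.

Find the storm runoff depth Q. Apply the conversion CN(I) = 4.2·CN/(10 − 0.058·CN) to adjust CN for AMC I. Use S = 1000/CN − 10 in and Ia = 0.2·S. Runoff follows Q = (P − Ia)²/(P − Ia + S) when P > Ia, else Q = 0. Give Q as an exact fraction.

CN(I) from CN(II)=84: (4.2·84)/(10 − 0.058·84) = 44100/641 ≈ 68.799
Retention S: 1000/CN − 10 with CN=68.799 → S = 2000/441 ≈ 4.535 in
Ia = 0.2·(2000/441) = 400/441 in ≈ 0.907 in
Since P=8.800 > Ia=0.907: effective rainfall P−Ia = 17404/2205 in
Q = (17404/2205)²/((17404/2205) + 2000/441) = (302899216/4862025)/(27404/2205) = 75724804/15106455 in ≈ 5.013 in

Q = 75724804/15106455 in ≈ 5.013 in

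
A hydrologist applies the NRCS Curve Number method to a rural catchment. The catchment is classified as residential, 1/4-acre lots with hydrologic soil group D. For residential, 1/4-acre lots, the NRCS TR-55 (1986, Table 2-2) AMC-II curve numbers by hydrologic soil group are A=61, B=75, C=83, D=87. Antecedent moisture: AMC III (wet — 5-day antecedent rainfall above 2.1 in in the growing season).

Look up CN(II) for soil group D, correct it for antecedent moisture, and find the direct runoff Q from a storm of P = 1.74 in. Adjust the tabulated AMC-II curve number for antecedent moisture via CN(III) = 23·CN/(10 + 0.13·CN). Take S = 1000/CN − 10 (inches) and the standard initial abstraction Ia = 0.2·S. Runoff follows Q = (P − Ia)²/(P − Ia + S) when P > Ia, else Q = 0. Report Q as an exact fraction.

NRCS table: residential, 1/4-acre lots, soil group D → CN(II) = 87
Adjust CN=87 to AMC III: 23·87/(10 + 0.13·87) → 2001 ÷ (2131/100) = 200100/2131 ≈ 93.900
Max retention: S = 1000/(200100/2131) − 10 = 1300/2001 in (≈ 0.650 in)
Ia = 0.2S: 0.2·0.650 = 0.130 in (exactly 260/2001)
Since P=1.740 > Ia=0.130: effective rainfall P−Ia = 161087/100050 in
Runoff Q = (P−Ia)²/(P−Ia+S) = (1.610)²/(1.610+0.650) = 25949021569/22620004350 ≈ 1.147 in

Q = 25949021569/22620004350 in ≈ 1.147 in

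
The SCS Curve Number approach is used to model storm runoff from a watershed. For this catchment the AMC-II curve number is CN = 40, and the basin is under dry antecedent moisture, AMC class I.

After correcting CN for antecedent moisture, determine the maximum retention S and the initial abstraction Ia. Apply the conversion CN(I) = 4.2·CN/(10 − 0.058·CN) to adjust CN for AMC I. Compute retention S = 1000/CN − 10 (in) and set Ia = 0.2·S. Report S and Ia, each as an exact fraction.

S = 250/7 in ≈ 35.714 in; Ia = 50/7 in ≈ 7.143 in

Dry (AMC I): CN(I) = 4.2·40/(10 − 0.058·40) = 168/(192/25) = 175/8 ≈ 21.875
Retention S: 1000/CN − 10 with CN=21.875 → S = 250/7 ≈ 35.714 in
Ia = 0.2·(250/7) = 50/7 in ≈ 7.143 in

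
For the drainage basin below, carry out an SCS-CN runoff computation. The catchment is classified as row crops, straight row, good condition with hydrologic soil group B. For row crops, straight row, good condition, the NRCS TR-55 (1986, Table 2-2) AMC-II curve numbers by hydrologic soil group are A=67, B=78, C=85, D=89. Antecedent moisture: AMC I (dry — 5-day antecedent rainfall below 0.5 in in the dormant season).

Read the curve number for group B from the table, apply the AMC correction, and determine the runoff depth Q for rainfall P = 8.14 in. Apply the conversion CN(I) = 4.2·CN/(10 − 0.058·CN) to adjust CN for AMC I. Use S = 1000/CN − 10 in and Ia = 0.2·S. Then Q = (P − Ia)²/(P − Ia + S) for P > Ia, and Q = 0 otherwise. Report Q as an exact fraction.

NRCS table: row crops, straight row, good condition, soil group B → CN(II) = 78
Adjust CN=78 to AMC I: 4.2·78/(10 − 0.058·78) → (1638/5) ÷ (1369/250) = 81900/1369 ≈ 59.825
Max retention: S = 1000/(81900/1369) − 10 = 5500/819 in (≈ 6.716 in)
Initial abstraction Ia = S/5 = (5500/819)/5 = 1100/819 ≈ 1.343 in
P − Ia = 8.140 − 1.343 = 278333/40950 ≈ 6.797 in (> 0, runoff occurs)
Runoff Q = (P−Ia)²/(P−Ia+S) = (6.797)²/(6.797+6.716) = 640241809/187264350 ≈ 3.419 in

Q = 640241809/187264350 in ≈ 3.419 in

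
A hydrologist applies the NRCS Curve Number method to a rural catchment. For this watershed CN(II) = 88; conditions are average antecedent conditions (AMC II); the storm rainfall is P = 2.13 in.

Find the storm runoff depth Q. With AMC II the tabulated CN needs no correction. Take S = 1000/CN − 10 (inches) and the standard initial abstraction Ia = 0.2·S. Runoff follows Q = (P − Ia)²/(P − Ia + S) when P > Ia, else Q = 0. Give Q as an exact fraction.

Q = 1391283/1299100 in ≈ 1.071 in

AMC II — tabulated CN = 88 applies directly.
Max retention: S = 1000/88 − 10 = 15/11 in (≈ 1.364 in)
Ia = 0.2S: 0.2·1.364 = 0.273 in (exactly 3/11)
P − Ia = 2.130 − 0.273 = 2043/1100 ≈ 1.857 in (> 0, runoff occurs)
Q = (2043/1100)²/((2043/1100) + 15/11) = (4173849/1210000)/(3543/1100) = 1391283/1299100 in ≈ 1.071 in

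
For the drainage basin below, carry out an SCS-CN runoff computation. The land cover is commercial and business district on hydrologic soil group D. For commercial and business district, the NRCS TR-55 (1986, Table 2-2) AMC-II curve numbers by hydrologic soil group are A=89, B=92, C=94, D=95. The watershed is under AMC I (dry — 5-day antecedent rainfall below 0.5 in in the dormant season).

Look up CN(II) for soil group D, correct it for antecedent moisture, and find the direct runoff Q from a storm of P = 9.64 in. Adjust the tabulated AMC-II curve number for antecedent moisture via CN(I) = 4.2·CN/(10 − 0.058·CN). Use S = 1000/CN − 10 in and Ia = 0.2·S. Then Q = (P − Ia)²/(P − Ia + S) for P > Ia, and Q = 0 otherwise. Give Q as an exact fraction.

Q = 8772008281/1058936025 in ≈ 8.284 in

NRCS table: commercial and business district, soil group D → CN(II) = 95
Dry (AMC I): CN(I) = 4.2·95/(10 − 0.058·95) = 399/(449/100) = 39900/449 ≈ 88.864
S = 1000/(39900/449) − 10 = 500/399 in ≈ 1.253 in
Initial abstraction Ia = S/5 = (500/399)/5 = 100/399 ≈ 0.251 in
Excess rainfall: 9.640 − 0.251 = 9.389 in; P > Ia so Q > 0
Q = (93659/9975)²/((93659/9975) + 500/399) = (8772008281/99500625)/(106159/9975) = 8772008281/1058936025 in ≈ 8.284 in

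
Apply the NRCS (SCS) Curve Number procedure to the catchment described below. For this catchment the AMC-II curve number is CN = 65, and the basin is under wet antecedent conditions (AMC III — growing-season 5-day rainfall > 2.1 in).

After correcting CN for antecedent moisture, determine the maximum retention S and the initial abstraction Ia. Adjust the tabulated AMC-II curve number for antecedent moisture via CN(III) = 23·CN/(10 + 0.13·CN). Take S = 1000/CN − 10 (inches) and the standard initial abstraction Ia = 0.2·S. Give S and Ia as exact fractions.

Adjust CN=65 to AMC III: 23·65/(10 + 0.13·65) → 1495 ÷ (369/20) = 29900/369 ≈ 81.030
S = 1000/(29900/369) − 10 = 700/299 in ≈ 2.341 in
Ia = 0.2S: 0.2·2.341 = 0.468 in (exactly 140/299)

S = 700/299 in ≈ 2.341 in; Ia = 140/299 in ≈ 0.468 in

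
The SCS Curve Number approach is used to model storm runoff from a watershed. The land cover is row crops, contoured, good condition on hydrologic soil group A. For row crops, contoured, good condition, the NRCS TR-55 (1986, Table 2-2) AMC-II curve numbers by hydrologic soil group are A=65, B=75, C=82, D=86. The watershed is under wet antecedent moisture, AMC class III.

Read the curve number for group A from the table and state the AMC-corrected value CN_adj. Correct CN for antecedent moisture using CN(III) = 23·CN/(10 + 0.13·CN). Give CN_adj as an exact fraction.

NRCS table: row crops, contoured, good condition, soil group A → CN(II) = 65
Adjust CN=65 to AMC III: 23·65/(10 + 0.13·65) → 1495 ÷ (369/20) = 29900/369 ≈ 81.030

CN_adj = 29900/369 ≈ 81.030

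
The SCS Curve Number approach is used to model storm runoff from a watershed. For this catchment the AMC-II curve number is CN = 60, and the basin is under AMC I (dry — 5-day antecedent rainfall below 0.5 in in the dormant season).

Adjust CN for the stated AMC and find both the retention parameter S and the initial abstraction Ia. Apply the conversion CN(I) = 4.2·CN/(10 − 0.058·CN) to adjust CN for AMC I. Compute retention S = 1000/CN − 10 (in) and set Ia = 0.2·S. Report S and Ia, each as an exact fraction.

Dry (AMC I): CN(I) = 4.2·60/(10 − 0.058·60) = 252/(163/25) = 6300/163 ≈ 38.650
Retention S: 1000/CN − 10 with CN=38.650 → S = 1000/63 ≈ 15.873 in
Ia = 0.2S: 0.2·15.873 = 3.175 in (exactly 200/63)

S = 1000/63 in ≈ 15.873 in; Ia = 200/63 in ≈ 3.175 in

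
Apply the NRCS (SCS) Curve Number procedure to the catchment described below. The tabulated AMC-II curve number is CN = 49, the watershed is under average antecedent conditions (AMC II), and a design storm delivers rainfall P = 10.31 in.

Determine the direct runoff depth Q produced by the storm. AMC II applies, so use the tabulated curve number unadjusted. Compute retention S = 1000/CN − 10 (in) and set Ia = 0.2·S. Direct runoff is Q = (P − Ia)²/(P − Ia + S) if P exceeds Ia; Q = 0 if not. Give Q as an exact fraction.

Q = 1625621761/447463100 in ≈ 3.633 in

Average conditions: CN = 49 (no AMC adjustment).
S = 1000/49 − 10 = 510/49 in ≈ 10.408 in
Initial abstraction Ia = S/5 = (510/49)/5 = 102/49 ≈ 2.082 in
Since P=10.310 > Ia=2.082: effective rainfall P−Ia = 40319/4900 in
Runoff Q = (P−Ia)²/(P−Ia+S) = (8.228)²/(8.228+10.408) = 1625621761/447463100 ≈ 3.633 in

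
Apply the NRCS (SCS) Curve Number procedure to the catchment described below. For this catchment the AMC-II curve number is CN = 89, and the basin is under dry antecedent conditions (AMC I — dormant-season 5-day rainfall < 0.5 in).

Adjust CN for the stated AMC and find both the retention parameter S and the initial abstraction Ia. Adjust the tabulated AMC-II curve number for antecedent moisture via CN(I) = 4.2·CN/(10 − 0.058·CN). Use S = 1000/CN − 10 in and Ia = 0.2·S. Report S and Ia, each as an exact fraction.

S = 5500/1869 in ≈ 2.943 in; Ia = 1100/1869 in ≈ 0.589 in

CN(I) from CN(II)=89: (4.2·89)/(10 − 0.058·89) = 186900/2419 ≈ 77.263
Max retention: S = 1000/(186900/2419) − 10 = 5500/1869 in (≈ 2.943 in)
Initial abstraction Ia = S/5 = (5500/1869)/5 = 1100/1869 ≈ 0.589 in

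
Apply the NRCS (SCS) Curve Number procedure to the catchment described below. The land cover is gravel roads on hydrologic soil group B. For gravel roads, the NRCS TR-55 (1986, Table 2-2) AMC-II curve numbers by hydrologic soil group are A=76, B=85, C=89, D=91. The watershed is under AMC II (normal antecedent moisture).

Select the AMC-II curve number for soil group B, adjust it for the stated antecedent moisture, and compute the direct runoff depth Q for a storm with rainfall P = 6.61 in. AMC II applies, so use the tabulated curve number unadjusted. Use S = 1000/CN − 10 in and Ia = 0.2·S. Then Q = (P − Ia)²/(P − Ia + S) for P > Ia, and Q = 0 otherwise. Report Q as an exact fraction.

Q = 113145769/23182900 in ≈ 4.881 in

NRCS table: gravel roads, soil group B → CN(II) = 85
CN(II) = 85; AMC II needs no correction.
Retention S: 1000/CN − 10 with CN=85.000 → S = 30/17 ≈ 1.765 in
Initial abstraction Ia = S/5 = (30/17)/5 = 6/17 ≈ 0.353 in
Since P=6.610 > Ia=0.353: effective rainfall P−Ia = 10637/1700 in
Runoff Q = (P−Ia)²/(P−Ia+S) = (6.257)²/(6.257+1.765) = 113145769/23182900 ≈ 4.881 in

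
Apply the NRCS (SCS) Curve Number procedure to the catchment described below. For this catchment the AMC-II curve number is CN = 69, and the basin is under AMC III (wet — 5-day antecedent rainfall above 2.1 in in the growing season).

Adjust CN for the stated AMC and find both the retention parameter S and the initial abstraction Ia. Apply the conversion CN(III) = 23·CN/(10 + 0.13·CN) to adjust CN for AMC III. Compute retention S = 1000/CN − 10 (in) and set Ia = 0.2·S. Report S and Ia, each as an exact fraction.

S = 3100/1587 in ≈ 1.953 in; Ia = 620/1587 in ≈ 0.391 in

CN(III) from CN(II)=69: (23·69)/(10 + 0.13·69) = 158700/1897 ≈ 83.658
Max retention: S = 1000/(158700/1897) − 10 = 3100/1587 in (≈ 1.953 in)
Initial abstraction Ia = S/5 = (3100/1587)/5 = 620/1587 ≈ 0.391 in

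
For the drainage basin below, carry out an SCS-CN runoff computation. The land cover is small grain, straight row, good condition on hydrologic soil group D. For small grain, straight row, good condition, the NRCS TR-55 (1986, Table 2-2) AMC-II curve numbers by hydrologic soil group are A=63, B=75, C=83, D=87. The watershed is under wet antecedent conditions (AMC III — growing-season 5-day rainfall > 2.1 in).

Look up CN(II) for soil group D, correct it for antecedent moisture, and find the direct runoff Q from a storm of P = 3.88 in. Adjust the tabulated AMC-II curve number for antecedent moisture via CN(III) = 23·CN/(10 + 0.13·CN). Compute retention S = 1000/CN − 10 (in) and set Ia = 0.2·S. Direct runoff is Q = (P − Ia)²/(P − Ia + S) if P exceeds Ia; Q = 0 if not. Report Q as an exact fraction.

Q = 35192634409/11010352425 in ≈ 3.196 in

NRCS table: small grain, straight row, good condition, soil group D → CN(II) = 87
Wet (AMC III): CN(III) = 23·87/(10 + 0.13·87) = 2001/(2131/100) = 200100/2131 ≈ 93.900
S = 1000/(200100/2131) − 10 = 1300/2001 in ≈ 0.650 in
Ia = 0.2S: 0.2·0.650 = 0.130 in (exactly 260/2001)
Since P=3.880 > Ia=0.130: effective rainfall P−Ia = 187597/50025 in
Q: (187597/50025)² ÷ (220097/50025) = 35192634409/11010352425 in (≈ 3.196 in)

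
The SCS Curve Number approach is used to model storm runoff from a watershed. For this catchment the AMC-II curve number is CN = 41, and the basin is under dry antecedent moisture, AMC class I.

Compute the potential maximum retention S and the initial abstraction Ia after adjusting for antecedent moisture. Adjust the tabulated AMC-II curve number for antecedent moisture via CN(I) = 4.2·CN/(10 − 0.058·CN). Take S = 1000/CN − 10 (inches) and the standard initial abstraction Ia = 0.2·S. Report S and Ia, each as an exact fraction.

S = 29500/861 in ≈ 34.262 in; Ia = 5900/861 in ≈ 6.852 in

Dry (AMC I): CN(I) = 4.2·41/(10 − 0.058·41) = (861/5)/(3811/500) = 86100/3811 ≈ 22.592
S = 1000/(86100/3811) − 10 = 29500/861 in ≈ 34.262 in
Ia = 0.2S: 0.2·34.262 = 6.852 in (exactly 5900/861)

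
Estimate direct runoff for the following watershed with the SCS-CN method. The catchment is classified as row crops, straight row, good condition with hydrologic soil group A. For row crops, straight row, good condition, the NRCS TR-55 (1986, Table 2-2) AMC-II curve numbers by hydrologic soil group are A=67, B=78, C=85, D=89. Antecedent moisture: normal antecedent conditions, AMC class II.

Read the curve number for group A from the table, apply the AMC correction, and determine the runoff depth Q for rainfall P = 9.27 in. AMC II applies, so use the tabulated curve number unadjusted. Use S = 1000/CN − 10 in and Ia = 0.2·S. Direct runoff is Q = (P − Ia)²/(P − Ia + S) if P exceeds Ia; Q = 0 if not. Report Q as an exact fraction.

NRCS table: row crops, straight row, good condition, soil group A → CN(II) = 67
Average conditions: CN = 67 (no AMC adjustment).
Retention S: 1000/CN − 10 with CN=67.000 → S = 330/67 ≈ 4.925 in
Initial abstraction Ia = S/5 = (330/67)/5 = 66/67 ≈ 0.985 in
P − Ia = 9.270 − 0.985 = 55509/6700 ≈ 8.285 in (> 0, runoff occurs)
Q: (55509/6700)² ÷ (88509/6700) = 1027083027/197670100 in (≈ 5.196 in)

Q = 1027083027/197670100 in ≈ 5.196 in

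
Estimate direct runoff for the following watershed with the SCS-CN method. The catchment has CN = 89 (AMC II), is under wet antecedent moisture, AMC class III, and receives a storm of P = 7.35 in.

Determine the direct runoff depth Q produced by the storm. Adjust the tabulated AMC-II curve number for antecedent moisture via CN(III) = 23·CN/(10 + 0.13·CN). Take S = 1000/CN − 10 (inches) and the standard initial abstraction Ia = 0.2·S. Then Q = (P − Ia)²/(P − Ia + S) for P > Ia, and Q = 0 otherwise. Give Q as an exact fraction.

Q = 87917587081/13039758460 in ≈ 6.742 in

Adjust CN=89 to AMC III: 23·89/(10 + 0.13·89) → 2047 ÷ (2157/100) = 204700/2157 ≈ 94.900
Max retention: S = 1000/(204700/2157) − 10 = 1100/2047 in (≈ 0.537 in)
Ia = 0.2S: 0.2·0.537 = 0.107 in (exactly 220/2047)
Excess rainfall: 7.350 − 0.107 = 7.243 in; P > Ia so Q > 0
Q: (296509/40940)² ÷ (318509/40940) = 87917587081/13039758460 in (≈ 6.742 in)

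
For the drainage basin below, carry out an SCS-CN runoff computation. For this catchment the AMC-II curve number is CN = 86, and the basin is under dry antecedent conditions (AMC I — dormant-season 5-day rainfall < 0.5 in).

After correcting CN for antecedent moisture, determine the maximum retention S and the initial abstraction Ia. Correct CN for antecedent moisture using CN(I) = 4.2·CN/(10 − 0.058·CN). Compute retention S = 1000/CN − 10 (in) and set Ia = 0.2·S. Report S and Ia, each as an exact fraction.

Dry (AMC I): CN(I) = 4.2·86/(10 − 0.058·86) = (1806/5)/(1253/250) = 12900/179 ≈ 72.067
Retention S: 1000/CN − 10 with CN=72.067 → S = 500/129 ≈ 3.876 in
Ia = 0.2·(500/129) = 100/129 in ≈ 0.775 in

S = 500/129 in ≈ 3.876 in; Ia = 100/129 in ≈ 0.775 in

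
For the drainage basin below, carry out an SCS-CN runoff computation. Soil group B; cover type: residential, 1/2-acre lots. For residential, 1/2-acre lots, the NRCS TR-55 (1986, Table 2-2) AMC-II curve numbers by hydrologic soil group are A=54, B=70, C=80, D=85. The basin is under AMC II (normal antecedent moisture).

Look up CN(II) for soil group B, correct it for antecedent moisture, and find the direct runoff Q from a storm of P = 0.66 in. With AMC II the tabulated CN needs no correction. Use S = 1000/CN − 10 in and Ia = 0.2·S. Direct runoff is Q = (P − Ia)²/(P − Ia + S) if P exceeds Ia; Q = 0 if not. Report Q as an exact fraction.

NRCS table: residential, 1/2-acre lots, soil group B → CN(II) = 70
Average conditions: CN = 70 (no AMC adjustment).
Max retention: S = 1000/70 − 10 = 30/7 in (≈ 4.286 in)
Ia = 0.2·(30/7) = 6/7 in ≈ 0.857 in
P = 0.660 ≤ Ia = 0.857 in: entire storm abstracted, Q = 0.

Q = 0 in ≈ 0.000 in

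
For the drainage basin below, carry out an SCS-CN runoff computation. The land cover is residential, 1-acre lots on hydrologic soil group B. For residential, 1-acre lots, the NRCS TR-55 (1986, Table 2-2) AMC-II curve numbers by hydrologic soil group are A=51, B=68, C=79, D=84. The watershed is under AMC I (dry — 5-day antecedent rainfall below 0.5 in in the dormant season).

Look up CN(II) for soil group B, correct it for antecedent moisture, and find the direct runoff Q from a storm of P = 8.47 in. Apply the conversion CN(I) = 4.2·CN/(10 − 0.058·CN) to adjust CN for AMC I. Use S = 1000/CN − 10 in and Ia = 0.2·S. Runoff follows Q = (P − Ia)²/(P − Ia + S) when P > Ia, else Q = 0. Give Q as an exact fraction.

NRCS table: residential, 1-acre lots, soil group B → CN(II) = 68
Dry (AMC I): CN(I) = 4.2·68/(10 − 0.058·68) = (1428/5)/(757/125) = 35700/757 ≈ 47.160
Max retention: S = 1000/(35700/757) − 10 = 4000/357 in (≈ 11.204 in)
Ia = 0.2·(4000/357) = 800/357 in ≈ 2.241 in
P − Ia = 8.470 − 2.241 = 222379/35700 ≈ 6.229 in (> 0, runoff occurs)
Q: (222379/35700)² ÷ (622379/35700) = 49452419641/22218930300 in (≈ 2.226 in)

Q = 49452419641/22218930300 in ≈ 2.226 in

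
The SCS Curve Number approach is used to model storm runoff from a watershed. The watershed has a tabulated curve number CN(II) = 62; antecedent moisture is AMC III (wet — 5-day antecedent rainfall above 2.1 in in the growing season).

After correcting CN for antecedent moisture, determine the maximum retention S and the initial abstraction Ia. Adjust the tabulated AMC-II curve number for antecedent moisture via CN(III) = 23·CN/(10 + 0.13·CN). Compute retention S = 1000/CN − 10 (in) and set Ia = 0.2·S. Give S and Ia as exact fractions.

S = 1900/713 in ≈ 2.665 in; Ia = 380/713 in ≈ 0.533 in

CN(III) from CN(II)=62: (23·62)/(10 + 0.13·62) = 71300/903 ≈ 78.959
Retention S: 1000/CN − 10 with CN=78.959 → S = 1900/713 ≈ 2.665 in
Initial abstraction Ia = S/5 = (1900/713)/5 = 380/713 ≈ 0.533 in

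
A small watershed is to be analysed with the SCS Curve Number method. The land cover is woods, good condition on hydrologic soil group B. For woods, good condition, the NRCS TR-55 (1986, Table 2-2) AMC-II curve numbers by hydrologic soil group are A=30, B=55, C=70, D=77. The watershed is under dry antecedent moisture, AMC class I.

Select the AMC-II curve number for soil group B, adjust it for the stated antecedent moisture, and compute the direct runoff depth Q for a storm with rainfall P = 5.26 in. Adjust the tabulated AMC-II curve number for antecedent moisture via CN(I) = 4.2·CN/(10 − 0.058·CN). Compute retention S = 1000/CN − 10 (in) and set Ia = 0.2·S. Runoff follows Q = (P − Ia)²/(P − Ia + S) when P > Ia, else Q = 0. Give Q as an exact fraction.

Q = 27573001/308966350 in ≈ 0.089 in

NRCS table: woods, good condition, soil group B → CN(II) = 55
Dry (AMC I): CN(I) = 4.2·55/(10 − 0.058·55) = 231/(681/100) = 7700/227 ≈ 33.921
Retention S: 1000/CN − 10 with CN=33.921 → S = 1500/77 ≈ 19.481 in
Ia = 0.2S: 0.2·19.481 = 3.896 in (exactly 300/77)
Excess rainfall: 5.260 − 3.896 = 1.364 in; P > Ia so Q > 0
Runoff Q = (P−Ia)²/(P−Ia+S) = (1.364)²/(1.364+19.481) = 27573001/308966350 ≈ 0.089 in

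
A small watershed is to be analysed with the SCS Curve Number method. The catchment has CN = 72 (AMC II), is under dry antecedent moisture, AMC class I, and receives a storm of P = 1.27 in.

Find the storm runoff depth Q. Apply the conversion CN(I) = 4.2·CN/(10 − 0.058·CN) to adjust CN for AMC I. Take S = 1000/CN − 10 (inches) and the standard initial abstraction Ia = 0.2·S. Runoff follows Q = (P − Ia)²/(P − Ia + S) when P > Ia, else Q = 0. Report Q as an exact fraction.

Q = 0 in ≈ 0.000 in

CN(I) from CN(II)=72: (4.2·72)/(10 − 0.058·72) = 675/13 ≈ 51.923
S = 1000/(675/13) − 10 = 250/27 in ≈ 9.259 in
Initial abstraction Ia = S/5 = (250/27)/5 = 50/27 ≈ 1.852 in
P = 1.270 ≤ Ia = 1.852 in: entire storm abstracted, Q = 0.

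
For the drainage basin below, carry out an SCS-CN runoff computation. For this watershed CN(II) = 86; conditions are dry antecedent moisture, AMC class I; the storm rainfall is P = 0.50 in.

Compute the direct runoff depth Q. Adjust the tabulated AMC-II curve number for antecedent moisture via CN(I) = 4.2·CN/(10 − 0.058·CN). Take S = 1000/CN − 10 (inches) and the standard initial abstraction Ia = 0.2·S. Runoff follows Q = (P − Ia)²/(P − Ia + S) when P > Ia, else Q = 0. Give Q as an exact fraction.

CN(I) from CN(II)=86: (4.2·86)/(10 − 0.058·86) = 12900/179 ≈ 72.067
S = 1000/(12900/179) − 10 = 500/129 in ≈ 3.876 in
Ia = 0.2S: 0.2·3.876 = 0.775 in (exactly 100/129)
P = 0.500 ≤ Ia = 0.775 in: entire storm abstracted, Q = 0.

Q = 0 in ≈ 0.000 in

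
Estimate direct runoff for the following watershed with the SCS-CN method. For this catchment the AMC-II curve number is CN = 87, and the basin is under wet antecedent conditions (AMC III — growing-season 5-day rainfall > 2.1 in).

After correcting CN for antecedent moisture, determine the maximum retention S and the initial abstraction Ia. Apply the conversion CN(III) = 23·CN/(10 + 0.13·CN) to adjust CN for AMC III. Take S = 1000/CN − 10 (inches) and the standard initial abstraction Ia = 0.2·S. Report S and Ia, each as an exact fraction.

CN(III) from CN(II)=87: (23·87)/(10 + 0.13·87) = 200100/2131 ≈ 93.900
Retention S: 1000/CN − 10 with CN=93.900 → S = 1300/2001 ≈ 0.650 in
Ia = 0.2·(1300/2001) = 260/2001 in ≈ 0.130 in

S = 1300/2001 in ≈ 0.650 in; Ia = 260/2001 in ≈ 0.130 in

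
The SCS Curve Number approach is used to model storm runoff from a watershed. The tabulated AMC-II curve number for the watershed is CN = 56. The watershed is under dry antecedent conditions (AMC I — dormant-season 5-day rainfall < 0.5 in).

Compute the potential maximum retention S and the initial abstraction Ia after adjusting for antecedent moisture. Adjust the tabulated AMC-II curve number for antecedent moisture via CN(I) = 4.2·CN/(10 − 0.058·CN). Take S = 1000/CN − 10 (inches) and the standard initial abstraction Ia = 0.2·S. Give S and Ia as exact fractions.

CN(I) from CN(II)=56: (4.2·56)/(10 − 0.058·56) = 7350/211 ≈ 34.834
S = 1000/(7350/211) − 10 = 2750/147 in ≈ 18.707 in
Ia = 0.2S: 0.2·18.707 = 3.741 in (exactly 550/147)

S = 2750/147 in ≈ 18.707 in; Ia = 550/147 in ≈ 3.741 in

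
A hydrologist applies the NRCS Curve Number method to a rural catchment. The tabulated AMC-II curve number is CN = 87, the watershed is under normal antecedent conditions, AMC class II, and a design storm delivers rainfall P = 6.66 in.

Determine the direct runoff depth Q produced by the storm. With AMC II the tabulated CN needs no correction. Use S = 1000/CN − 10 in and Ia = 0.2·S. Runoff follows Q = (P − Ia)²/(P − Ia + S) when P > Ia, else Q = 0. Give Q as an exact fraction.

Q = 765684241/148643850 in ≈ 5.151 in

Average conditions: CN = 87 (no AMC adjustment).
Retention S: 1000/CN − 10 with CN=87.000 → S = 130/87 ≈ 1.494 in
Ia = 0.2S: 0.2·1.494 = 0.299 in (exactly 26/87)
Excess rainfall: 6.660 − 0.299 = 6.361 in; P > Ia so Q > 0
Q: (27671/4350)² ÷ (34171/4350) = 765684241/148643850 in (≈ 5.151 in)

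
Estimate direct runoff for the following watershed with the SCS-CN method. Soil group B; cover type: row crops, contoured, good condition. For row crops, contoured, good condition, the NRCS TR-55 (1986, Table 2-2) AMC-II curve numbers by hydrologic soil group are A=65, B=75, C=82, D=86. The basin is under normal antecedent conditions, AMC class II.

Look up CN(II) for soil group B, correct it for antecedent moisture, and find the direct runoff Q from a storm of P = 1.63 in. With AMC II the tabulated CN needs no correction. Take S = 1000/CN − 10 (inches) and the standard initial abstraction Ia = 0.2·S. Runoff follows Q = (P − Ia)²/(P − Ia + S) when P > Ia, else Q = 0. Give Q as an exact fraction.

NRCS table: row crops, contoured, good condition, soil group B → CN(II) = 75
Average conditions: CN = 75 (no AMC adjustment).
Retention S: 1000/CN − 10 with CN=75.000 → S = 10/3 ≈ 3.333 in
Initial abstraction Ia = S/5 = (10/3)/5 = 2/3 ≈ 0.667 in
P − Ia = 1.630 − 0.667 = 289/300 ≈ 0.963 in (> 0, runoff occurs)
Q: (289/300)² ÷ (1289/300) = 83521/386700 in (≈ 0.216 in)

Q = 83521/386700 in ≈ 0.216 in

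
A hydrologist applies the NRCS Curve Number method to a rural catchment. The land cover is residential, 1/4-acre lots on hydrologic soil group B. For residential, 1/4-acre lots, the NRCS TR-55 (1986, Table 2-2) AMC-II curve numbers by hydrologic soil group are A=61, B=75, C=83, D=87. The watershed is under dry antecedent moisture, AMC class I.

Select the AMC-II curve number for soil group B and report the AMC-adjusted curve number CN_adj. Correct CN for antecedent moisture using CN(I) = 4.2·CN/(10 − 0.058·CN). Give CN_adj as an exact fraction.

NRCS table: residential, 1/4-acre lots, soil group B → CN(II) = 75
Dry (AMC I): CN(I) = 4.2·75/(10 − 0.058·75) = 315/(113/20) = 6300/113 ≈ 55.752

CN_adj = 6300/113 ≈ 55.752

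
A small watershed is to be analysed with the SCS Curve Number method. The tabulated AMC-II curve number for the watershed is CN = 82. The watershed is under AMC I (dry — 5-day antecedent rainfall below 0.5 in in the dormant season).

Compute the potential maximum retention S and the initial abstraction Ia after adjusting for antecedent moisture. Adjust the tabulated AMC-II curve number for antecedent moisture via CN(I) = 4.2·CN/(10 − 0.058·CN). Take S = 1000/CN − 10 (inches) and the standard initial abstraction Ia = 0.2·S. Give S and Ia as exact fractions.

S = 1500/287 in ≈ 5.226 in; Ia = 300/287 in ≈ 1.045 in

CN(I) from CN(II)=82: (4.2·82)/(10 − 0.058·82) = 28700/437 ≈ 65.675
Max retention: S = 1000/(28700/437) − 10 = 1500/287 in (≈ 5.226 in)
Initial abstraction Ia = S/5 = (1500/287)/5 = 300/287 ≈ 1.045 in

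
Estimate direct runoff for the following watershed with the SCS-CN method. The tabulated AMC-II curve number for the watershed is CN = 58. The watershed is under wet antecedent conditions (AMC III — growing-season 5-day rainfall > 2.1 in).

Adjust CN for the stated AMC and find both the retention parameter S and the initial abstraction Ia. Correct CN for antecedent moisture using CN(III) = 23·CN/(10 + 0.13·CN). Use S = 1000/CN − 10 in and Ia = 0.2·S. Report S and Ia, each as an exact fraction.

Wet (AMC III): CN(III) = 23·58/(10 + 0.13·58) = 1334/(877/50) = 66700/877 ≈ 76.055
Max retention: S = 1000/(66700/877) − 10 = 2100/667 in (≈ 3.148 in)
Ia = 0.2·(2100/667) = 420/667 in ≈ 0.630 in

S = 2100/667 in ≈ 3.148 in; Ia = 420/667 in ≈ 0.630 in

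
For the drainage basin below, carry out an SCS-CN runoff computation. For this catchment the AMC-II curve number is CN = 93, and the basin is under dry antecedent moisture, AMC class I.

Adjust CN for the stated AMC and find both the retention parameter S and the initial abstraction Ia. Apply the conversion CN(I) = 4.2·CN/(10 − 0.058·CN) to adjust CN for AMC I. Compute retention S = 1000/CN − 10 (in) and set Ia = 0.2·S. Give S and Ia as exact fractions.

S = 500/279 in ≈ 1.792 in; Ia = 100/279 in ≈ 0.358 in

Dry (AMC I): CN(I) = 4.2·93/(10 − 0.058·93) = (1953/5)/(2303/500) = 27900/329 ≈ 84.802
Max retention: S = 1000/(27900/329) − 10 = 500/279 in (≈ 1.792 in)
Initial abstraction Ia = S/5 = (500/279)/5 = 100/279 ≈ 0.358 in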